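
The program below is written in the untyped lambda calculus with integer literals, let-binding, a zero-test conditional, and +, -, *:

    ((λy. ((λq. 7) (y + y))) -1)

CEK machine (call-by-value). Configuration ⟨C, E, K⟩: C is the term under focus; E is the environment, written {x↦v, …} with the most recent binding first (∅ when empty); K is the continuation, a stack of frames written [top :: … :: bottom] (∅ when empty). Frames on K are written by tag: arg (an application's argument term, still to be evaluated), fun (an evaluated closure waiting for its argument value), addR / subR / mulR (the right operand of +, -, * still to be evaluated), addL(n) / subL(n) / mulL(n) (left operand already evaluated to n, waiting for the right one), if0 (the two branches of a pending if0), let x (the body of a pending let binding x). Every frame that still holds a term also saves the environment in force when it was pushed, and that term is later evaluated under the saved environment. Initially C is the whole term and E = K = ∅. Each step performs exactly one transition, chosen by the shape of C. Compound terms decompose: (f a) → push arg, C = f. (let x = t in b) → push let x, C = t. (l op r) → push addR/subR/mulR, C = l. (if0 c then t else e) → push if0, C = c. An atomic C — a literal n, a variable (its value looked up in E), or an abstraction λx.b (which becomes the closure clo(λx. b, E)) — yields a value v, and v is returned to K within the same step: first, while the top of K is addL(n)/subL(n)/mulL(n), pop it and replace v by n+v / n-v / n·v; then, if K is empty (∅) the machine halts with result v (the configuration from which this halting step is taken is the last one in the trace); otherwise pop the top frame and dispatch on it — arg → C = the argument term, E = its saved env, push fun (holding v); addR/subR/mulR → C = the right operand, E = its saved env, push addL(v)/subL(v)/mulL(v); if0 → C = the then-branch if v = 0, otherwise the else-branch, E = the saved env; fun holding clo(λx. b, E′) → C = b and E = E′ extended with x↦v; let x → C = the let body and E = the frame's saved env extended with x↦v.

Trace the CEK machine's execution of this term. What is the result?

t=0: <C=((λy. ((λq. 7) (y + y))) -1), E=∅, K=∅>
t=1: <C=(λy. ((λq. 7) (y + y))), E=∅, K=[arg]>
t=2: <C=-1, E=∅, K=[fun]>
t=3: <C=((λq. 7) (y + y)), E={y↦-1}, K=∅>
t=4: <C=(λq. 7), E={y↦-1}, K=[arg]>
t=5: <C=(y + y), E={y↦-1}, K=[fun]>
t=6: <C=y, E={y↦-1}, K=[addR :: fun]>
t=7: <C=y, E={y↦-1}, K=[addL(-1) :: fun]>
t=8: <C=7, E={q↦-2, y↦-1}, K=∅>
→ final value 7

Answer: 7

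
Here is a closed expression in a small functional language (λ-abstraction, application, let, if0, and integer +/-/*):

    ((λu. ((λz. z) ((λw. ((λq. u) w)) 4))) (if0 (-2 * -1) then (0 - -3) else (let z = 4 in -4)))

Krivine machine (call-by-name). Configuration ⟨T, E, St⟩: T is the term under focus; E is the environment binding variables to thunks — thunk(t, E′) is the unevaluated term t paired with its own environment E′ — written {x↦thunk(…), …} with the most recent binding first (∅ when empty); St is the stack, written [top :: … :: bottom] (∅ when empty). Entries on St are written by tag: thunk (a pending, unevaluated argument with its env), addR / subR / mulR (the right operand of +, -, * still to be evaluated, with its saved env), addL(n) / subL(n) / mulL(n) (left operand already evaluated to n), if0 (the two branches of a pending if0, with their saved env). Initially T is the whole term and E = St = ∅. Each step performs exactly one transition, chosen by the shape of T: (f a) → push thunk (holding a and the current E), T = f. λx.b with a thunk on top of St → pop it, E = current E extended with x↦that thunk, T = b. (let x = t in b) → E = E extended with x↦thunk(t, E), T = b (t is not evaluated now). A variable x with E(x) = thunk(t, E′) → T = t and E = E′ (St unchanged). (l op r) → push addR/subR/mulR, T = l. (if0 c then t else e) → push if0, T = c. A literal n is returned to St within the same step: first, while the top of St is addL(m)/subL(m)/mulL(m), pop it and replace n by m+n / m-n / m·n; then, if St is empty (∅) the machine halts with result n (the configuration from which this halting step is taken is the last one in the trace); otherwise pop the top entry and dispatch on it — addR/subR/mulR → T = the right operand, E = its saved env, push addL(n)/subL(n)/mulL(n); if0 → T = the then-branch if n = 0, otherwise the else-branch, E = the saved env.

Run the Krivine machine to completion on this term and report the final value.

0. <T=((λu. ((λz. z) ((λw. ((λq. u) w)) 4))) (if0 (-2 * -1) then (0 - -3) else (let z = 4 in -4))), E=∅, St=∅>
1. <T=(λu. ((λz. z) ((λw. ((λq. u) w)) 4))), E=∅, St=[thunk]>
2. <T=((λz. z) ((λw. ((λq. u) w)) 4)), E={u↦thunk((if0 (-2 * -1) then (0 - -3) else (let z = 4 in -4)), ∅)}, St=∅>
3. <T=(λz. z), E={u↦thunk((if0 (-2 * -1) then (0 - -3) else (let z = 4 in -4)), ∅)}, St=[thunk]>
4. <T=z, E={z↦thunk(((λw. ((λq. u) w)) 4), {u↦thunk((if0 (-2 * -1) then (0 - -3) else (let z = 4 in -4)), ∅)}), u↦thunk((if0 (-2 * -1) then (0 - -3) else (let z = 4 in -4)), ∅)}, St=∅>
5. <T=((λw. ((λq. u) w)) 4), E={u↦thunk((if0 (-2 * -1) then (0 - -3) else (let z = 4 in -4)), ∅)}, St=∅>
6. <T=(λw. ((λq. u) w)), E={u↦thunk((if0 (-2 * -1) then (0 - -3) else (let z = 4 in -4)), ∅)}, St=[thunk]>
7. <T=((λq. u) w), E={w↦thunk(4, {u↦thunk((if0 (-2 * -1) then (0 - -3) else (let z = 4 in -4)), ∅)}), u↦thunk((if0 (-2 * -1) then (0 - -3) else (let z = 4 in -4)), ∅)}, St=∅>
8. <T=(λq. u), E={w↦thunk(4, {u↦thunk((if0 (-2 * -1) then (0 - -3) else (let z = 4 in -4)), ∅)}), u↦thunk((if0 (-2 * -1) then (0 - -3) else (let z = 4 in -4)), ∅)}, St=[thunk]>
9. <T=u, E={q↦thunk(w, {w↦thunk(4, {u↦thunk((if0 (-2 * -1) then (0 - -3) else (let z = 4 in -4)), ∅)}), u↦thunk((if0 (-2 * -1) then (0 - -3) else (let z = 4 in -4)), ∅)}), w↦thunk(4, {u↦thunk((if0 (-2 * -1) then (0 - -3) else (let z = 4 in -4)), ∅)}), u↦thunk((if0 (-2 * -1) then (0 - -3) else (let z = 4 in -4)), ∅)}, St=∅>
10. <T=(if0 (-2 * -1) then (0 - -3) else (let z = 4 in -4)), E=∅, St=∅>
11. <T=(-2 * -1), E=∅, St=[if0]>
12. <T=-2, E=∅, St=[mulR :: if0]>
13. <T=-1, E=∅, St=[mulL(-2) :: if0]>
14. <T=(let z = 4 in -4), E=∅, St=∅>
15. <T=-4, E={z↦thunk(4, ∅)}, St=∅>
→ final value -4

Answer: -4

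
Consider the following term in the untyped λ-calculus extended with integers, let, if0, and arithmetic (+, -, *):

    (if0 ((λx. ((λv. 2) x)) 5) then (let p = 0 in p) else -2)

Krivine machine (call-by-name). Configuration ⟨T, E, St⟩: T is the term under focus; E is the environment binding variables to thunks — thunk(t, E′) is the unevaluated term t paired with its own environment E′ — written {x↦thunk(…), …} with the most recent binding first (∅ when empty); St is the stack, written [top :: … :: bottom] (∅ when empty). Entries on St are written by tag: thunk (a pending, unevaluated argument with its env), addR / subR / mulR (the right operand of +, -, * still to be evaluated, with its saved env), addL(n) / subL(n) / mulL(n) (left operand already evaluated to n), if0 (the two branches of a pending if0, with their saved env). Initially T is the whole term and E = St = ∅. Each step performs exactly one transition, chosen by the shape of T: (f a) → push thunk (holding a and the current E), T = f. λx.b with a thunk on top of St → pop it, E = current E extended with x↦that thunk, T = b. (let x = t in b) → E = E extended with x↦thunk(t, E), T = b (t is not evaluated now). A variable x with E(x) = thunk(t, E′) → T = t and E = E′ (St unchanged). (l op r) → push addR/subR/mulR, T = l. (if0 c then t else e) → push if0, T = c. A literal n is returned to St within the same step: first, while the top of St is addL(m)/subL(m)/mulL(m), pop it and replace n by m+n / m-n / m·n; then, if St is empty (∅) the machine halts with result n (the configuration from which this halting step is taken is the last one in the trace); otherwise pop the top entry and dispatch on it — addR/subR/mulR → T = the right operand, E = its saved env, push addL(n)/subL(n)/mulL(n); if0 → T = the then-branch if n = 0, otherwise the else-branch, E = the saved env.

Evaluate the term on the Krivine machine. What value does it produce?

0. <T=(if0 ((λx. ((λv. 2) x)) 5) then (let p = 0 in p) else -2), E=∅, St=∅>
1. <T=((λx. ((λv. 2) x)) 5), E=∅, St=[if0]>
2. <T=(λx. ((λv. 2) x)), E=∅, St=[thunk :: if0]>
3. <T=((λv. 2) x), E={x↦thunk(5, ∅)}, St=[if0]>
4. <T=(λv. 2), E={x↦thunk(5, ∅)}, St=[thunk :: if0]>
5. <T=2, E={v↦thunk(x, {x↦thunk(5, ∅)}), x↦thunk(5, ∅)}, St=[if0]>
6. <T=-2, E=∅, St=∅>
→ final value -2

Answer: -2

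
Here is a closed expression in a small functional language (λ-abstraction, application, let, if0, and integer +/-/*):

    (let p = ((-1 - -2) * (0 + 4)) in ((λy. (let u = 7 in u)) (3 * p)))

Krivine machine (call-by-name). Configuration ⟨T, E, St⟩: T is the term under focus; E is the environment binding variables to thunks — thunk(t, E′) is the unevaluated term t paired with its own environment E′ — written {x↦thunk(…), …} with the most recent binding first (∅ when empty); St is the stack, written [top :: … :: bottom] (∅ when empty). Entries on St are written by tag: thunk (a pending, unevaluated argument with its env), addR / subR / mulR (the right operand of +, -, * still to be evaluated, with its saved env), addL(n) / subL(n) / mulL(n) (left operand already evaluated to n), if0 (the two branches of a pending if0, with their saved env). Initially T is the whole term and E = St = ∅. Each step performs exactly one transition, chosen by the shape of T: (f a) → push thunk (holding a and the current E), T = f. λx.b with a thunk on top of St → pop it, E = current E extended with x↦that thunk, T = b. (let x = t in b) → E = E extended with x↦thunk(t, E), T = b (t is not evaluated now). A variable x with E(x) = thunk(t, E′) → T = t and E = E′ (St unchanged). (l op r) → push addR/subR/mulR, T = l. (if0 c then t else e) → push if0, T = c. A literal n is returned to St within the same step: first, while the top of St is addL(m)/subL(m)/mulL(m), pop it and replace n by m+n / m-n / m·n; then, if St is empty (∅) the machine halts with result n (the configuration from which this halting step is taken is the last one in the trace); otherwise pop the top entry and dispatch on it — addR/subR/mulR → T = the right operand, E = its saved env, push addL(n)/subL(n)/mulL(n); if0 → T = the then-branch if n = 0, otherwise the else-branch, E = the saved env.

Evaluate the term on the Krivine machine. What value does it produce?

[0] ⟨T=(let p = ((-1 - -2) * (0 + 4)) in ((λy. (let u = 7 in u)) (3 * p))); E=∅; St=∅⟩
[1] ⟨T=((λy. (let u = 7 in u)) (3 * p)); E={p↦thunk(((-1 - -2) * (0 + 4)), ∅)}; St=∅⟩
[2] ⟨T=(λy. (let u = 7 in u)); E={p↦thunk(((-1 - -2) * (0 + 4)), ∅)}; St=[thunk]⟩
[3] ⟨T=(let u = 7 in u); E={y↦thunk((3 * p), {p↦thunk(((-1 - -2) * (0 + 4)), ∅)}), p↦thunk(((-1 - -2) * (0 + 4)), ∅)}; St=∅⟩
[4] ⟨T=u; E={u↦thunk(7, {y↦thunk((3 * p), {p↦thunk(((-1 - -2) * (0 + 4)), ∅)}), p↦thunk(((-1 - -2) * (0 + 4)), ∅)}), y↦thunk((3 * p), {p↦thunk(((-1 - -2) * (0 + 4)), ∅)}), p↦thunk(((-1 - -2) * (0 + 4)), ∅)}; St=∅⟩
[5] ⟨T=7; E={y↦thunk((3 * p), {p↦thunk(((-1 - -2) * (0 + 4)), ∅)}), p↦thunk(((-1 - -2) * (0 + 4)), ∅)}; St=∅⟩
→ final value 7

Answer: 7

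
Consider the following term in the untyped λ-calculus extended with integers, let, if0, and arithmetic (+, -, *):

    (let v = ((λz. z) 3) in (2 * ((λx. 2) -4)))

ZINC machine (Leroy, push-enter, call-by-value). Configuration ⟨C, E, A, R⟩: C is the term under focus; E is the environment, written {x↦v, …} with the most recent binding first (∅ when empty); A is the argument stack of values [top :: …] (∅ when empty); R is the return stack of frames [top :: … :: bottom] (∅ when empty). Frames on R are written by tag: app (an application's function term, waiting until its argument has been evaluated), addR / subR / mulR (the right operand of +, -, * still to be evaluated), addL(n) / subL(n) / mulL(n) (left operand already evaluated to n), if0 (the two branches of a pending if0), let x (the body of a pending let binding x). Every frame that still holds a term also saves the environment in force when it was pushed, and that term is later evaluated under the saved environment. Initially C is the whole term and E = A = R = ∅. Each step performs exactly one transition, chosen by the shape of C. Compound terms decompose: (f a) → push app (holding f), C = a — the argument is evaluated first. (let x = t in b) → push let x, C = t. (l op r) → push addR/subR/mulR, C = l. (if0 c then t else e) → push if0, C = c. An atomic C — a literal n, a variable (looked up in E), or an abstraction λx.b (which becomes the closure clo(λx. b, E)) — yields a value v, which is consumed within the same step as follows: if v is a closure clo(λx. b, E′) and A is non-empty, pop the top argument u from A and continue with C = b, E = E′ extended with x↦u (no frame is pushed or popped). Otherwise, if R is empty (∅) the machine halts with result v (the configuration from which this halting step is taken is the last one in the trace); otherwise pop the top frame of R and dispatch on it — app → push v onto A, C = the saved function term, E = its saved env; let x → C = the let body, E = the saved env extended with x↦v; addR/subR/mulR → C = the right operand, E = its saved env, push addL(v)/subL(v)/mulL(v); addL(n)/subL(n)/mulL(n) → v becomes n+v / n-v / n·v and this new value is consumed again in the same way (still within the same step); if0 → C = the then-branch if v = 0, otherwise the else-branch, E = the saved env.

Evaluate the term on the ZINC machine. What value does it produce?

[0] [C=(let v = ((λz. z) 3) in (2 * ((λx. 2) -4))) | E=∅ | A=∅ | R=∅]
[1] [C=((λz. z) 3) | E=∅ | A=∅ | R=[let v]]
[2] [C=3 | E=∅ | A=∅ | R=[app :: let v]]
[3] [C=(λz. z) | E=∅ | A=[3] | R=[let v]]
[4] [C=z | E={z↦3} | A=∅ | R=[let v]]
[5] [C=(2 * ((λx. 2) -4)) | E={v↦3} | A=∅ | R=∅]
[6] [C=2 | E={v↦3} | A=∅ | R=[mulR]]
[7] [C=((λx. 2) -4) | E={v↦3} | A=∅ | R=[mulL(2)]]
[8] [C=-4 | E={v↦3} | A=∅ | R=[app :: mulL(2)]]
[9] [C=(λx. 2) | E={v↦3} | A=[-4] | R=[mulL(2)]]
[10] [C=2 | E={x↦-4, v↦3} | A=∅ | R=[mulL(2)]]
→ final value 4

Answer: 4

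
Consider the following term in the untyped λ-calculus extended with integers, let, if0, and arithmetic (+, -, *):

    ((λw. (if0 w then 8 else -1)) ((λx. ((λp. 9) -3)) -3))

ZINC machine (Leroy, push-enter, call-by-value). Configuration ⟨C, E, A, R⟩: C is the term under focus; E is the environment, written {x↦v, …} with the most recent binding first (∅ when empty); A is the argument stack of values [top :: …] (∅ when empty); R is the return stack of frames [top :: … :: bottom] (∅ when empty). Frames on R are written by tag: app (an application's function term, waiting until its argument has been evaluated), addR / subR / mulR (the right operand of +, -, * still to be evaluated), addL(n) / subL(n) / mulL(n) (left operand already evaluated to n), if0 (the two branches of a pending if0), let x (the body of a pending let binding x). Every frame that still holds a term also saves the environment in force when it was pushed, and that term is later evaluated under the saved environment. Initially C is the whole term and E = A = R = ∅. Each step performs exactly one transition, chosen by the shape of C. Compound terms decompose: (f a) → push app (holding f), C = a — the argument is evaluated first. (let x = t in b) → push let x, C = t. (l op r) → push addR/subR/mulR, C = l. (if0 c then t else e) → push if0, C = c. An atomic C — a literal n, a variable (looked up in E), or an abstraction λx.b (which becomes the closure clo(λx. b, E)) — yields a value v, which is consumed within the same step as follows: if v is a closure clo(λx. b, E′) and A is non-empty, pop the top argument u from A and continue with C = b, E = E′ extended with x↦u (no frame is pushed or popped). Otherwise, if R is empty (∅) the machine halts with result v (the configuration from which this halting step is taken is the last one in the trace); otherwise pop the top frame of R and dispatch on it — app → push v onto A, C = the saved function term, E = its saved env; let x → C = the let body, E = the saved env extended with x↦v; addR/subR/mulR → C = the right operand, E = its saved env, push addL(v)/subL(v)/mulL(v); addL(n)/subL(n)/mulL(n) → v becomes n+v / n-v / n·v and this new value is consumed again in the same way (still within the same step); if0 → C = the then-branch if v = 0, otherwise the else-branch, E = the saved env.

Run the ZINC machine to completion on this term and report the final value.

t=0: ⟨C=((λw. (if0 w then 8 else -1)) ((λx. ((λp. 9) -3)) -3)); E=∅; A=∅; R=∅⟩
t=1: ⟨C=((λx. ((λp. 9) -3)) -3); E=∅; A=∅; R=[app]⟩
t=2: ⟨C=-3; E=∅; A=∅; R=[app :: app]⟩
t=3: ⟨C=(λx. ((λp. 9) -3)); E=∅; A=[-3]; R=[app]⟩
t=4: ⟨C=((λp. 9) -3); E={x↦-3}; A=∅; R=[app]⟩
t=5: ⟨C=-3; E={x↦-3}; A=∅; R=[app :: app]⟩
t=6: ⟨C=(λp. 9); E={x↦-3}; A=[-3]; R=[app]⟩
t=7: ⟨C=9; E={p↦-3, x↦-3}; A=∅; R=[app]⟩
t=8: ⟨C=(λw. (if0 w then 8 else -1)); E=∅; A=[9]; R=∅⟩
t=9: ⟨C=(if0 w then 8 else -1); E={w↦9}; A=∅; R=∅⟩
t=10: ⟨C=w; E={w↦9}; A=∅; R=[if0]⟩
t=11: ⟨C=-1; E={w↦9}; A=∅; R=∅⟩
→ final value -1

Answer: -1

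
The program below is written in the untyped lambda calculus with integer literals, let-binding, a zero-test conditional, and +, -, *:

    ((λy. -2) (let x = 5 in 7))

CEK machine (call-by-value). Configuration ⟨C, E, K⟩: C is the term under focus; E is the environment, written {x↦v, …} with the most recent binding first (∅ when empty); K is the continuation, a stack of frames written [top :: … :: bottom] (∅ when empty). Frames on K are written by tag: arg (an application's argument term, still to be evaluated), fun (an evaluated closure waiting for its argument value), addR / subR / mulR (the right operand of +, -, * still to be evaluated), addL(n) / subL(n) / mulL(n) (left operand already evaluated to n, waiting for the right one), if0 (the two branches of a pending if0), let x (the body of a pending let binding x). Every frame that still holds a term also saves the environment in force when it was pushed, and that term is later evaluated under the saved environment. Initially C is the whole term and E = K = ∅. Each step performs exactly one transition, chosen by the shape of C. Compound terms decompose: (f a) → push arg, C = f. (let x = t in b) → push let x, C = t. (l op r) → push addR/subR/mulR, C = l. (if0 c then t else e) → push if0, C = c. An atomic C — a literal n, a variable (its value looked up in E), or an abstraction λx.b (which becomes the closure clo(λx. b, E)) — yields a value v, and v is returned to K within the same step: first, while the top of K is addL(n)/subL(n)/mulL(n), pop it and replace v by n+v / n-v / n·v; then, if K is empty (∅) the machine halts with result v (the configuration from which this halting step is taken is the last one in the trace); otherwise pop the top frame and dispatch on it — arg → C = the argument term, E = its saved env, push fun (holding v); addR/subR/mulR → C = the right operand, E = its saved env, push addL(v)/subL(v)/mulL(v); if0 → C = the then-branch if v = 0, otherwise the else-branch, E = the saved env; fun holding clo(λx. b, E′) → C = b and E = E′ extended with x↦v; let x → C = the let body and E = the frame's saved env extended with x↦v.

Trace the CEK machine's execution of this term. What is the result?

Answer: -2

Machine steps:
[0] [C=((λy. -2) (let x = 5 in 7)) | E=∅ | K=∅]
[1] [C=(λy. -2) | E=∅ | K=[arg]]
[2] [C=(let x = 5 in 7) | E=∅ | K=[fun]]
[3] [C=5 | E=∅ | K=[let x :: fun]]
[4] [C=7 | E={x↦5} | K=[fun]]
[5] [C=-2 | E={y↦7} | K=∅]
→ final value -2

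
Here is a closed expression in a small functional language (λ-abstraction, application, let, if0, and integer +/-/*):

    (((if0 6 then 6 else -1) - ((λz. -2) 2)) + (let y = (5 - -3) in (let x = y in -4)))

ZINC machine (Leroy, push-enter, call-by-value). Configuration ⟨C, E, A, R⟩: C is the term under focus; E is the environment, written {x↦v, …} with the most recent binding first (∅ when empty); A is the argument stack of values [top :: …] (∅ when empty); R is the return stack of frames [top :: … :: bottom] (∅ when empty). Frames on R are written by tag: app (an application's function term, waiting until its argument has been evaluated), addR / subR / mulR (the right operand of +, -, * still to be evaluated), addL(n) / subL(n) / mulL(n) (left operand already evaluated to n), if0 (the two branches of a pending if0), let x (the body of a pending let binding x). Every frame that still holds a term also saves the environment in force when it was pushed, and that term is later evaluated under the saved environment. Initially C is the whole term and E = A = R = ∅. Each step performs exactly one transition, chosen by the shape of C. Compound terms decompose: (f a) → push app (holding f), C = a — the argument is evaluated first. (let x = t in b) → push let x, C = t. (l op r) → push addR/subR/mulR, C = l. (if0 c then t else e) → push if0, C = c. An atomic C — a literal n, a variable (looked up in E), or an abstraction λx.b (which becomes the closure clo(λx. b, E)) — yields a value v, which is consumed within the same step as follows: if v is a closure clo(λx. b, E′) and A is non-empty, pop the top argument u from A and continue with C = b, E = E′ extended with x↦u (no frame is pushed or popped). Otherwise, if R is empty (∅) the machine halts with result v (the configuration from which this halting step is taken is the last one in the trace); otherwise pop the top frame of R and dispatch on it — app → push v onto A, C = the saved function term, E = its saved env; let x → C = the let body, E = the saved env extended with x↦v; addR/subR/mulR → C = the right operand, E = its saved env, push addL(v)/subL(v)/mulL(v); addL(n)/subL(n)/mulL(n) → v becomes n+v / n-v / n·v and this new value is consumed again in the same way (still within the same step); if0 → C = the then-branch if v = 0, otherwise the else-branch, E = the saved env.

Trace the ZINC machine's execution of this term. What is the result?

0. ⟨C=(((if0 6 then 6 else -1) - ((λz. -2) 2)) + (let y = (5 - -3) in (let x = y in -4))); E=∅; A=∅; R=∅⟩
1. ⟨C=((if0 6 then 6 else -1) - ((λz. -2) 2)); E=∅; A=∅; R=[addR]⟩
2. ⟨C=(if0 6 then 6 else -1); E=∅; A=∅; R=[subR :: addR]⟩
3. ⟨C=6; E=∅; A=∅; R=[if0 :: subR :: addR]⟩
4. ⟨C=-1; E=∅; A=∅; R=[subR :: addR]⟩
5. ⟨C=((λz. -2) 2); E=∅; A=∅; R=[subL(-1) :: addR]⟩
6. ⟨C=2; E=∅; A=∅; R=[app :: subL(-1) :: addR]⟩
7. ⟨C=(λz. -2); E=∅; A=[2]; R=[subL(-1) :: addR]⟩
8. ⟨C=-2; E={z↦2}; A=∅; R=[subL(-1) :: addR]⟩
9. ⟨C=(let y = (5 - -3) in (let x = y in -4)); E=∅; A=∅; R=[addL(1)]⟩
10. ⟨C=(5 - -3); E=∅; A=∅; R=[let y :: addL(1)]⟩
11. ⟨C=5; E=∅; A=∅; R=[subR :: let y :: addL(1)]⟩
12. ⟨C=-3; E=∅; A=∅; R=[subL(5) :: let y :: addL(1)]⟩
13. ⟨C=(let x = y in -4); E={y↦8}; A=∅; R=[addL(1)]⟩
14. ⟨C=y; E={y↦8}; A=∅; R=[let x :: addL(1)]⟩
15. ⟨C=-4; E={x↦8, y↦8}; A=∅; R=[addL(1)]⟩
→ final value -3

Answer: -3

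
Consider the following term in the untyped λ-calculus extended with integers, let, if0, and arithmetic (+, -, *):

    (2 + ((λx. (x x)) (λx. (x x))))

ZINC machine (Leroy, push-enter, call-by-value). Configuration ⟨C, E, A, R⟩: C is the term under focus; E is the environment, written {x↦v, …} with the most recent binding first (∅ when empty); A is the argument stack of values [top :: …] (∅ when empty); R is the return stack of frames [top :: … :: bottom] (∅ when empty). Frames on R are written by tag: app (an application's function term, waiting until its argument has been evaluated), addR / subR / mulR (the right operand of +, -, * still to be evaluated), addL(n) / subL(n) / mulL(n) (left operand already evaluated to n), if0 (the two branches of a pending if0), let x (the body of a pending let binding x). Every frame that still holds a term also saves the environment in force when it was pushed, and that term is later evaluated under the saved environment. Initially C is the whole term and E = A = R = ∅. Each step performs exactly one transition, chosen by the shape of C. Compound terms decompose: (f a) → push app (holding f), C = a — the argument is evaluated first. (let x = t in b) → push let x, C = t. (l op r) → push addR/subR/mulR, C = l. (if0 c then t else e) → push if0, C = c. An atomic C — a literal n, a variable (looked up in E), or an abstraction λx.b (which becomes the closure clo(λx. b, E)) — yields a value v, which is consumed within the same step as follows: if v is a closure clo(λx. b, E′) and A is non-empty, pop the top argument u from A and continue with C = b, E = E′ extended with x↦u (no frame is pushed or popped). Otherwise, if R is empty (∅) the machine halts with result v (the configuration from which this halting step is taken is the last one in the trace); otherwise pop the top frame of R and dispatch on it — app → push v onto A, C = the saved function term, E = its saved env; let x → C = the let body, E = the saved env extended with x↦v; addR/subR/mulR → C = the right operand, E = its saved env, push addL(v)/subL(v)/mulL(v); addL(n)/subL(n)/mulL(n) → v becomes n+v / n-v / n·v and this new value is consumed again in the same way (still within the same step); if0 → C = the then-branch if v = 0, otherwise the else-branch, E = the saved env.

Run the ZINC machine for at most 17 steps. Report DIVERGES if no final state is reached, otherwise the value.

Answer: DIVERGES (no final state within 17 steps)

Machine steps:
step 0: [C=(2 + ((λx. (x x)) (λx. (x x)))) | E=∅ | A=∅ | R=∅]
step 1: [C=2 | E=∅ | A=∅ | R=[addR]]
step 2: [C=((λx. (x x)) (λx. (x x))) | E=∅ | A=∅ | R=[addL(2)]]
step 3: [C=(λx. (x x)) | E=∅ | A=∅ | R=[app :: addL(2)]]
step 4: [C=(λx. (x x)) | E=∅ | A=[clo(λx. (x x), ∅)] | R=[addL(2)]]
step 5: [C=(x x) | E={x↦clo(λx. (x x), ∅)} | A=∅ | R=[addL(2)]]
step 6: [C=x | E={x↦clo(λx. (x x), ∅)} | A=∅ | R=[app :: addL(2)]]
step 7: [C=x | E={x↦clo(λx. (x x), ∅)} | A=[clo(λx. (x x), ∅)] | R=[addL(2)]]
… configuration repeats with period 3 (steps 5–7 recur indefinitely) …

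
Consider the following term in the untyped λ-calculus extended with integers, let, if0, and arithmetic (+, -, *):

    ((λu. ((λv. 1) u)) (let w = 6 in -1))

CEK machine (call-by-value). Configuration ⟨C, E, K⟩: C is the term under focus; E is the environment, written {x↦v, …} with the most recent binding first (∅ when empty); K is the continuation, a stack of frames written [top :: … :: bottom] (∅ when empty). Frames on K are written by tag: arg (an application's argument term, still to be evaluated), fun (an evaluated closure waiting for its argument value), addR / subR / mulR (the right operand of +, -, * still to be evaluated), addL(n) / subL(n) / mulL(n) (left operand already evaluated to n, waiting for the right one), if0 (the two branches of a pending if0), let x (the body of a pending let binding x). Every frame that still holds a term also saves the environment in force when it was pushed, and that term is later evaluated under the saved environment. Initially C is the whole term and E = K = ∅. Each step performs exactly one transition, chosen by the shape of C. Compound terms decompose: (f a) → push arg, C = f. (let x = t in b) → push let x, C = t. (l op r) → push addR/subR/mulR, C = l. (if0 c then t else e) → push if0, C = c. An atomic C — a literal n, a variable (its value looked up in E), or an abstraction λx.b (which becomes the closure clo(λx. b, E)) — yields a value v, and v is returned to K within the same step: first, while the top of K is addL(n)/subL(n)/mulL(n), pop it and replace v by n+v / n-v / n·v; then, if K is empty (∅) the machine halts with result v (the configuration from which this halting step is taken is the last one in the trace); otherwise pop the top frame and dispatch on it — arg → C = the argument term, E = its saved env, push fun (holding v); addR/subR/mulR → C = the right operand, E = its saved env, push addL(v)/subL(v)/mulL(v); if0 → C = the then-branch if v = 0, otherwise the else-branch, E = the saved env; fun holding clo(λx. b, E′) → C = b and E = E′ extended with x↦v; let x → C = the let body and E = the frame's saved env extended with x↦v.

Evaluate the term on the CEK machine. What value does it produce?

Answer: 1

Execution trace:
step 0: ⟨C=((λu. ((λv. 1) u)) (let w = 6 in -1)); E=∅; K=∅⟩
step 1: ⟨C=(λu. ((λv. 1) u)); E=∅; K=[arg]⟩
step 2: ⟨C=(let w = 6 in -1); E=∅; K=[fun]⟩
step 3: ⟨C=6; E=∅; K=[let w :: fun]⟩
step 4: ⟨C=-1; E={w↦6}; K=[fun]⟩
step 5: ⟨C=((λv. 1) u); E={u↦-1}; K=∅⟩
step 6: ⟨C=(λv. 1); E={u↦-1}; K=[arg]⟩
step 7: ⟨C=u; E={u↦-1}; K=[fun]⟩
step 8: ⟨C=1; E={v↦-1, u↦-1}; K=∅⟩
→ final value 1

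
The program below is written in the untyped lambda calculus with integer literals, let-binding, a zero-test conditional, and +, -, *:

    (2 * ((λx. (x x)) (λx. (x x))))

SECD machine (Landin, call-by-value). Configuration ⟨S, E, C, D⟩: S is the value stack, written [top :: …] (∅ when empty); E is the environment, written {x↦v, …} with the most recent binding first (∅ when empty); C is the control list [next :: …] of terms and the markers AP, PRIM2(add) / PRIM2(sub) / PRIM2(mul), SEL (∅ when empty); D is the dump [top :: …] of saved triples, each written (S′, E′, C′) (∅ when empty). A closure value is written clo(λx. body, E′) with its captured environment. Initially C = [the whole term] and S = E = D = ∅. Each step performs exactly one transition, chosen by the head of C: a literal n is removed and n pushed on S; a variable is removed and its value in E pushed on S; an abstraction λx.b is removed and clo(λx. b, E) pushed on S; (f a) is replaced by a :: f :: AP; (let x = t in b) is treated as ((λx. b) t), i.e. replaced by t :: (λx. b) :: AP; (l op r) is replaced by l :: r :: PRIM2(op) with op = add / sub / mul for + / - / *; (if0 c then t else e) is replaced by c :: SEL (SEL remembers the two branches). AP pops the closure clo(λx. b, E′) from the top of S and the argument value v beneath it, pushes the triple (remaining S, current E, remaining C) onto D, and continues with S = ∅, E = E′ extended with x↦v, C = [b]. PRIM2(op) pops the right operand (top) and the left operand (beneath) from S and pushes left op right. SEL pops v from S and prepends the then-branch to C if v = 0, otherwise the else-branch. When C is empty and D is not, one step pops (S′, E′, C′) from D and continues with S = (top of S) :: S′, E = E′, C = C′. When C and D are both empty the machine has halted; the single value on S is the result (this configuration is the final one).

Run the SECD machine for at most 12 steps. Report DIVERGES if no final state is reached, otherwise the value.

t=0: ⟨S=∅; E=∅; C=[(2 * ((λx. (x x)) (λx. (x x))))]; D=∅⟩
t=1: ⟨S=∅; E=∅; C=[2 :: ((λx. (x x)) (λx. (x x))) :: PRIM2(mul)]; D=∅⟩
t=2: ⟨S=[2]; E=∅; C=[((λx. (x x)) (λx. (x x))) :: PRIM2(mul)]; D=∅⟩
t=3: ⟨S=[2]; E=∅; C=[(λx. (x x)) :: (λx. (x x)) :: AP :: PRIM2(mul)]; D=∅⟩
t=4: ⟨S=[clo(λx. (x x), ∅) :: 2]; E=∅; C=[(λx. (x x)) :: AP :: PRIM2(mul)]; D=∅⟩
t=5: ⟨S=[clo(λx. (x x), ∅) :: clo(λx. (x x), ∅) :: 2]; E=∅; C=[AP :: PRIM2(mul)]; D=∅⟩
t=6: ⟨S=∅; E={x↦clo(λx. (x x), ∅)}; C=[(x x)]; D=[([2], ∅, [PRIM2(mul)])]⟩
t=7: ⟨S=∅; E={x↦clo(λx. (x x), ∅)}; C=[x :: x :: AP]; D=[([2], ∅, [PRIM2(mul)])]⟩
t=8: ⟨S=[clo(λx. (x x), ∅)]; E={x↦clo(λx. (x x), ∅)}; C=[x :: AP]; D=[([2], ∅, [PRIM2(mul)])]⟩
t=9: ⟨S=[clo(λx. (x x), ∅) :: clo(λx. (x x), ∅)]; E={x↦clo(λx. (x x), ∅)}; C=[AP]; D=[([2], ∅, [PRIM2(mul)])]⟩
t=10: ⟨S=∅; E={x↦clo(λx. (x x), ∅)}; C=[(x x)]; D=[(∅, {x↦clo(λx. (x x), ∅)}, ∅) :: ([2], ∅, [PRIM2(mul)])]⟩
t=11: ⟨S=∅; E={x↦clo(λx. (x x), ∅)}; C=[x :: x :: AP]; D=[(∅, {x↦clo(λx. (x x), ∅)}, ∅) :: ([2], ∅, [PRIM2(mul)])]⟩
t=12: ⟨S=[clo(λx. (x x), ∅)]; E={x↦clo(λx. (x x), ∅)}; C=[x :: AP]; D=[(∅, {x↦clo(λx. (x x), ∅)}, ∅) :: ([2], ∅, [PRIM2(mul)])]⟩
→ 12 transitions taken and the configuration is still not final: no result within 12 steps

Answer: DIVERGES (no final state within 12 steps)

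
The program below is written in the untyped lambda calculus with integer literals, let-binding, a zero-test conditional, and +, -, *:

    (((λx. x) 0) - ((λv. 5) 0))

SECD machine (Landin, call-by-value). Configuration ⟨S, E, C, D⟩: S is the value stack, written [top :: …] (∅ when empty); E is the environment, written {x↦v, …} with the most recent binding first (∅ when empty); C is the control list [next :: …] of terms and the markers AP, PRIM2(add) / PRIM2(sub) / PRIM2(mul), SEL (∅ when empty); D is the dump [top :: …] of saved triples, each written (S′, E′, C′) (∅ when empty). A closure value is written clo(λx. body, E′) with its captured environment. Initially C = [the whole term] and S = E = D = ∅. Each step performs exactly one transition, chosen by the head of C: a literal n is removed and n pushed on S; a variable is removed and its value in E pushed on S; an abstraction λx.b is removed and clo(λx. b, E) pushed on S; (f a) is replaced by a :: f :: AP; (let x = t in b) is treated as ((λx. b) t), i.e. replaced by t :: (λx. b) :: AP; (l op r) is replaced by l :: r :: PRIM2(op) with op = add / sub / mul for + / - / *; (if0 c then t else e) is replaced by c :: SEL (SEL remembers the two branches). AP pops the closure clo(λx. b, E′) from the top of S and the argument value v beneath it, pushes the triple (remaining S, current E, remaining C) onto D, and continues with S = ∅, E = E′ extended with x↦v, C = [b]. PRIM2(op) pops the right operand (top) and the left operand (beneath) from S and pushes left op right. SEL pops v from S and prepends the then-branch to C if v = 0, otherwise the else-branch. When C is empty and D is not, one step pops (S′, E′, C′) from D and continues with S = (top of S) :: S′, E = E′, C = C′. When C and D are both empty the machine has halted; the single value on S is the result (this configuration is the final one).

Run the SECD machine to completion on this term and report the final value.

Answer: -5

Machine steps:
step 0: [S=∅ | E=∅ | C=[(((λx. x) 0) - ((λv. 5) 0))] | D=∅]
step 1: [S=∅ | E=∅ | C=[((λx. x) 0) :: ((λv. 5) 0) :: PRIM2(sub)] | D=∅]
step 2: [S=∅ | E=∅ | C=[0 :: (λx. x) :: AP :: ((λv. 5) 0) :: PRIM2(sub)] | D=∅]
step 3: [S=[0] | E=∅ | C=[(λx. x) :: AP :: ((λv. 5) 0) :: PRIM2(sub)] | D=∅]
step 4: [S=[clo(λx. x, ∅) :: 0] | E=∅ | C=[AP :: ((λv. 5) 0) :: PRIM2(sub)] | D=∅]
step 5: [S=∅ | E={x↦0} | C=[x] | D=[(∅, ∅, [((λv. 5) 0) :: PRIM2(sub)])]]
step 6: [S=[0] | E={x↦0} | C=∅ | D=[(∅, ∅, [((λv. 5) 0) :: PRIM2(sub)])]]
step 7: [S=[0] | E=∅ | C=[((λv. 5) 0) :: PRIM2(sub)] | D=∅]
step 8: [S=[0] | E=∅ | C=[0 :: (λv. 5) :: AP :: PRIM2(sub)] | D=∅]
step 9: [S=[0 :: 0] | E=∅ | C=[(λv. 5) :: AP :: PRIM2(sub)] | D=∅]
step 10: [S=[clo(λv. 5, ∅) :: 0 :: 0] | E=∅ | C=[AP :: PRIM2(sub)] | D=∅]
step 11: [S=∅ | E={v↦0} | C=[5] | D=[([0], ∅, [PRIM2(sub)])]]
step 12: [S=[5] | E={v↦0} | C=∅ | D=[([0], ∅, [PRIM2(sub)])]]
step 13: [S=[5 :: 0] | E=∅ | C=[PRIM2(sub)] | D=∅]
step 14: [S=[-5] | E=∅ | C=∅ | D=∅]
→ final value -5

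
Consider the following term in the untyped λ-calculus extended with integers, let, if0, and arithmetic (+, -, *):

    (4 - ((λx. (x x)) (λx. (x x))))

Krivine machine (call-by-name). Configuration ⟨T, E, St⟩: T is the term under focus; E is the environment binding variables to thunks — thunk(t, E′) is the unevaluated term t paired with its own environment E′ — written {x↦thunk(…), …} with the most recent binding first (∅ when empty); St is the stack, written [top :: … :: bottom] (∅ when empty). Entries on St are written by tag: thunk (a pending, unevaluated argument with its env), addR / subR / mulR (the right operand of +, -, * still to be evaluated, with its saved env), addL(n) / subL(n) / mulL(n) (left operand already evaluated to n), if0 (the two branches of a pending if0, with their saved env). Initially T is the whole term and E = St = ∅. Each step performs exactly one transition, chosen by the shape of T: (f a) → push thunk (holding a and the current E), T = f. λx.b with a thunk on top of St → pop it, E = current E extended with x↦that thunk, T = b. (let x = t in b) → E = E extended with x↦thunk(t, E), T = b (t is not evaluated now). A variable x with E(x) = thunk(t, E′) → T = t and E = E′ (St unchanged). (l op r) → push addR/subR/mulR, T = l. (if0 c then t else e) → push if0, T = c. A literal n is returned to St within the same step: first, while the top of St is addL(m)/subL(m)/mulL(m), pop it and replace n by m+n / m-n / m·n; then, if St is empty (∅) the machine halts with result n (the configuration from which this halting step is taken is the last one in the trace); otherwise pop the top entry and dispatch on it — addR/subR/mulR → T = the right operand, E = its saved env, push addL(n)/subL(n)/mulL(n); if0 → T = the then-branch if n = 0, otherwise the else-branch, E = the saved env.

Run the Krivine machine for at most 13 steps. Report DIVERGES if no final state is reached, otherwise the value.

Answer: DIVERGES (no final state within 13 steps)

Derivation:
t=0: ⟨T=(4 - ((λx. (x x)) (λx. (x x)))); E=∅; St=∅⟩
t=1: ⟨T=4; E=∅; St=[subR]⟩
t=2: ⟨T=((λx. (x x)) (λx. (x x))); E=∅; St=[subL(4)]⟩
t=3: ⟨T=(λx. (x x)); E=∅; St=[thunk :: subL(4)]⟩
t=4: ⟨T=(x x); E={x↦thunk((λx. (x x)), ∅)}; St=[subL(4)]⟩
t=5: ⟨T=x; E={x↦thunk((λx. (x x)), ∅)}; St=[thunk :: subL(4)]⟩
t=6: ⟨T=(λx. (x x)); E=∅; St=[thunk :: subL(4)]⟩
t=7: ⟨T=(x x); E={x↦thunk(x, {x↦thunk((λx. (x x)), ∅)})}; St=[subL(4)]⟩
t=8: ⟨T=x; E={x↦thunk(x, {x↦thunk((λx. (x x)), ∅)})}; St=[thunk :: subL(4)]⟩
t=9: ⟨T=x; E={x↦thunk((λx. (x x)), ∅)}; St=[thunk :: subL(4)]⟩
t=10: ⟨T=(λx. (x x)); E=∅; St=[thunk :: subL(4)]⟩
t=11: ⟨T=(x x); E={x↦thunk(x, {x↦thunk(x, {x↦thunk((λx. (x x)), ∅)})})}; St=[subL(4)]⟩
t=12: ⟨T=x; E={x↦thunk(x, {x↦thunk(x, {x↦thunk((λx. (x x)), ∅)})})}; St=[thunk :: subL(4)]⟩
t=13: ⟨T=x; E={x↦thunk(x, {x↦thunk((λx. (x x)), ∅)})}; St=[thunk :: subL(4)]⟩
→ 13 transitions taken and the configuration is still not final: no result within 13 steps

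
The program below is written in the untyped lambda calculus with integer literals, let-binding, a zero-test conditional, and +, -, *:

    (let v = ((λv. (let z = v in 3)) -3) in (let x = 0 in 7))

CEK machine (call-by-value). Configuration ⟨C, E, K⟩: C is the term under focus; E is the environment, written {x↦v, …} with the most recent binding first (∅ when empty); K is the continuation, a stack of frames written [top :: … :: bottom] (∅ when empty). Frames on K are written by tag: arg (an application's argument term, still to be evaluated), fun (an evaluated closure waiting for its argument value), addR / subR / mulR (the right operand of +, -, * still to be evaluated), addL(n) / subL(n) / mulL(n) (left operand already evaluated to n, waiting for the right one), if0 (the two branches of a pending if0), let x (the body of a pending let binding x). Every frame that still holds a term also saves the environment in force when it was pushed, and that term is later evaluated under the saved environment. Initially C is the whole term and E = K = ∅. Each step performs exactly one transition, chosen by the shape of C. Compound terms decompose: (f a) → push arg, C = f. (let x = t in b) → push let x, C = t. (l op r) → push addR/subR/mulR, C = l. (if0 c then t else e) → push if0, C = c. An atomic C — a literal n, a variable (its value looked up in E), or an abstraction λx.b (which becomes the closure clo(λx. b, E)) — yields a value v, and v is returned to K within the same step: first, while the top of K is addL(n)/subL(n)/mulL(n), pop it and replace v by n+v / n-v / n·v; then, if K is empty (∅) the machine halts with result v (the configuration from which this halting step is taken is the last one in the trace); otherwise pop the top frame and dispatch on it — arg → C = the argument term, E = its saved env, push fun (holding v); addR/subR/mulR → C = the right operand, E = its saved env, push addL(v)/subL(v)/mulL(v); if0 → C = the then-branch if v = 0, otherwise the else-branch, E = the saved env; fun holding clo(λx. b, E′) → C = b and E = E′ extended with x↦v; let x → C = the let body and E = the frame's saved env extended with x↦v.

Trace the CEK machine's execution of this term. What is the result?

Answer: 7

Derivation:
t=0: [C=(let v = ((λv. (let z = v in 3)) -3) in (let x = 0 in 7)) | E=∅ | K=∅]
t=1: [C=((λv. (let z = v in 3)) -3) | E=∅ | K=[let v]]
t=2: [C=(λv. (let z = v in 3)) | E=∅ | K=[arg :: let v]]
t=3: [C=-3 | E=∅ | K=[fun :: let v]]
t=4: [C=(let z = v in 3) | E={v↦-3} | K=[let v]]
t=5: [C=v | E={v↦-3} | K=[let z :: let v]]
t=6: [C=3 | E={z↦-3, v↦-3} | K=[let v]]
t=7: [C=(let x = 0 in 7) | E={v↦3} | K=∅]
t=8: [C=0 | E={v↦3} | K=[let x]]
t=9: [C=7 | E={x↦0, v↦3} | K=∅]
→ final value 7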